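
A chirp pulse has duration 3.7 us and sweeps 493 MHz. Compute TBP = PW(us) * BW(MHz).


TBP = 3.7 * 493 = 1824.1

1824.1


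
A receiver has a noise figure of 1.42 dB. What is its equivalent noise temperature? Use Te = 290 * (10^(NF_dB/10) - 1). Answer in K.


NF_lin = 10^(1.42/10) = 1.386756
Te = 290 * (1.386756 - 1) = 112.2 K

112.2 K


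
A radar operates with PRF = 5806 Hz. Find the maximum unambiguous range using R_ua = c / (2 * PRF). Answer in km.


R_ua = 3e8 / (2 * 5806) = 25835.3 m = 25.8 km

25.8 km


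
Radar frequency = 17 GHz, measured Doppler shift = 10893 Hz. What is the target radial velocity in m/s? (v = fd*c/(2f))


v = 10893 * 3e8 / (2 * 17000000000.0) = 96.1 m/s

96.1 m/s


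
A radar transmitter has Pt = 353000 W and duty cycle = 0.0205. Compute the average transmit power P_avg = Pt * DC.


P_avg = 353000 * 0.0205 = 7236.5 W

7236.5 W


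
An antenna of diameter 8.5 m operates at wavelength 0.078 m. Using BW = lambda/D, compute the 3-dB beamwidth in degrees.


BW_rad = 0.078 / 8.5 = 0.009176
BW_deg = 0.53 degrees

0.53 degrees


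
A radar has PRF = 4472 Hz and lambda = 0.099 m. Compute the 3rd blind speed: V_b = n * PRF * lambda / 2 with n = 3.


V_blind = 3 * 4472 * 0.099 / 2 = 664.1 m/s

664.1 m/s


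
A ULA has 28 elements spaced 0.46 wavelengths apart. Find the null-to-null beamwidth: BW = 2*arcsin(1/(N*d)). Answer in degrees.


1/(N*d) = 1/(28*0.46) = 0.07764
BW = 2*arcsin(0.07764) = 8.9 degrees

8.9 degrees


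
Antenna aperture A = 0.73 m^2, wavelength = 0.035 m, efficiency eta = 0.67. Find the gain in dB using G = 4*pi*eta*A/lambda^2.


G_linear = 4*pi*0.67*0.73/0.035^2 = 5017.32
G_dB = 10*log10(5017.32) = 37.0 dB

37.0 dB


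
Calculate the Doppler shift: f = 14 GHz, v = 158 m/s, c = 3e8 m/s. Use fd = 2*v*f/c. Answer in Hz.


fd = 2 * 158 * 14000000000.0 / 3e8 = 14746.7 Hz

14746.7 Hz


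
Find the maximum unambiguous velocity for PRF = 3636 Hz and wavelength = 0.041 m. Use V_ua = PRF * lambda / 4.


V_ua = 3636 * 0.041 / 4 = 37.3 m/s

37.3 m/s


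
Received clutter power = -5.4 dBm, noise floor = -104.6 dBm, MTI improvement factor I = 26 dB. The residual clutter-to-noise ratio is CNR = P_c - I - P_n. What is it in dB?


CNR = -5.4 - 26 - (-104.6) = 73.2 dB

73.2 dB


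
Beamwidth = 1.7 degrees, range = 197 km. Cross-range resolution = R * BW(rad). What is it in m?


BW_rad = 0.029670597
CR = 197000 * 0.029670597 = 5845.1 m

5845.1 m


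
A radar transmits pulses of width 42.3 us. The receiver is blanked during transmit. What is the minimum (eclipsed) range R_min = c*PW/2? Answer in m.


R_min = 3e8 * 42.3e-6 / 2 = 6345.0 m

6345.0 m


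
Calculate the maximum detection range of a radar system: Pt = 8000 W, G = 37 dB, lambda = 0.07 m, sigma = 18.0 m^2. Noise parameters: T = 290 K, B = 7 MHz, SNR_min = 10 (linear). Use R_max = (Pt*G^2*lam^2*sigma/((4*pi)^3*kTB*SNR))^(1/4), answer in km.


G_lin = 10^(37/10) = 5011.872336
R^4 = 8000 * 5011.872336^2 * 0.07^2 * 18.0 / ((4*pi)^3 * 1.38e-23 * 290 * 7000000.0 * 10)
R^4 = 3.18826e19 m^4
R_max = (3.18826e19)^(1/4) = 75143.0 m = 75.1 km

75.1 km


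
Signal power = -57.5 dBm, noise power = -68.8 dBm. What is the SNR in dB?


SNR = -57.5 - (-68.8) = 11.3 dB

11.3 dB


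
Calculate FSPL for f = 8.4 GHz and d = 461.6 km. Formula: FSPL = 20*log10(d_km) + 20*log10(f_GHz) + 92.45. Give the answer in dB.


20*log10(461.6) = 53.29
20*log10(8.4) = 18.49
FSPL = 164.2 dB

164.2 dB


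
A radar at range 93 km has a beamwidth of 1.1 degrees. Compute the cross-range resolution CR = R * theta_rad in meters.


BW_rad = 0.019198622
CR = 93000 * 0.019198622 = 1785.5 m

1785.5 m


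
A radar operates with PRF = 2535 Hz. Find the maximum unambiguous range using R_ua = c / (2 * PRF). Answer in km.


R_ua = 3e8 / (2 * 2535) = 59171.6 m = 59.2 km

59.2 km


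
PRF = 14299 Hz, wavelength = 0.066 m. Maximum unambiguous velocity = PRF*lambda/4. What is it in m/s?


V_ua = 14299 * 0.066 / 4 = 235.9 m/s

235.9 m/s


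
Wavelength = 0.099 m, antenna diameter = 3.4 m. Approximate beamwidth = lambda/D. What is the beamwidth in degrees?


BW_rad = 0.099 / 3.4 = 0.029118
BW_deg = 1.67 degrees

1.67 degrees


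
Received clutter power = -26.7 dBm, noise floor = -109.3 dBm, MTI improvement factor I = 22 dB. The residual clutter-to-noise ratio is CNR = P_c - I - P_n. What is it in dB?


CNR = -26.7 - 22 - (-109.3) = 60.6 dB

60.6 dB


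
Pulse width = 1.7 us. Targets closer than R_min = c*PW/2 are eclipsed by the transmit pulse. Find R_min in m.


R_min = 3e8 * 1.7e-6 / 2 = 255.0 m

255.0 m


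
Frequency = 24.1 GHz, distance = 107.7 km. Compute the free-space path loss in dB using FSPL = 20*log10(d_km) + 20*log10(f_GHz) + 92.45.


20*log10(107.7) = 40.64
20*log10(24.1) = 27.64
FSPL = 160.7 dB

160.7 dB


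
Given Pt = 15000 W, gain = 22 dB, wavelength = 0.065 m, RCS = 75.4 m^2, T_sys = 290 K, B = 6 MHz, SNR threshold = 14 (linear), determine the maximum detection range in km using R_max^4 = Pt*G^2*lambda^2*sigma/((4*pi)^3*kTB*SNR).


G_lin = 10^(22/10) = 158.489319
R^4 = 15000 * 158.489319^2 * 0.065^2 * 75.4 / ((4*pi)^3 * 1.38e-23 * 290 * 6000000.0 * 14)
R^4 = 1.7993e17 m^4
R_max = (1.7993e17)^(1/4) = 20595.7 m = 20.6 km

20.6 km


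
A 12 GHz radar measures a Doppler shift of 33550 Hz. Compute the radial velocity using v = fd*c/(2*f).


v = 33550 * 3e8 / (2 * 12000000000.0) = 419.4 m/s

419.4 m/s


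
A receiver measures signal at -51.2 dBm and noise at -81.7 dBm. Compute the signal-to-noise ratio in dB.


SNR = -51.2 - (-81.7) = 30.5 dB

30.5 dB


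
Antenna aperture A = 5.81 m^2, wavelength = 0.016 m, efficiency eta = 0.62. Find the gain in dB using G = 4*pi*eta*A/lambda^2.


G_linear = 4*pi*0.62*5.81/0.016^2 = 176822.58
G_dB = 10*log10(176822.58) = 52.5 dB

52.5 dB


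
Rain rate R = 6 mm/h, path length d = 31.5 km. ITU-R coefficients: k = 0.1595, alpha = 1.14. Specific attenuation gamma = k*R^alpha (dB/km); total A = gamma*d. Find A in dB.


gamma = 0.1595 * 6^1.14 = 1.229853 dB/km
A = 1.229853 * 31.5 = 38.74 dB

38.74 dB


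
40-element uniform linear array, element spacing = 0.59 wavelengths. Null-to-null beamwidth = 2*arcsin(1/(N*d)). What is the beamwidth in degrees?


1/(N*d) = 1/(40*0.59) = 0.042373
BW = 2*arcsin(0.042373) = 4.9 degrees

4.9 degrees


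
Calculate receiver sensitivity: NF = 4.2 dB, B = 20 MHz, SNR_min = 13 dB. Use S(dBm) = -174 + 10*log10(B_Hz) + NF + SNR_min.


10*log10(20000000.0) = 73.01
S = -174 + 73.01 + 4.2 + 13 = -83.8 dBm

-83.8 dBm


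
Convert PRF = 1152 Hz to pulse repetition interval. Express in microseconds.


PRI = 1/1152 = 0.0008680556 s = 868.1 us

868.1 us


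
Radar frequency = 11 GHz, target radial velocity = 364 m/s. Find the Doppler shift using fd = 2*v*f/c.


fd = 2 * 364 * 11000000000.0 / 3e8 = 26693.3 Hz

26693.3 Hz


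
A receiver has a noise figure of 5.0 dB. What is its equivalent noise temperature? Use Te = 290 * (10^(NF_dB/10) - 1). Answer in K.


NF_lin = 10^(5.0/10) = 3.162278
Te = 290 * (3.162278 - 1) = 627.1 K

627.1 K


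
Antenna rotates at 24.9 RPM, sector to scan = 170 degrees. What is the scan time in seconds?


t = 170 / (24.9 * 360) * 60 = 1.14 s

1.14 s


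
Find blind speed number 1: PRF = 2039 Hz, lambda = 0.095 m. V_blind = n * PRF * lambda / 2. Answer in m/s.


V_blind = 1 * 2039 * 0.095 / 2 = 96.9 m/s

96.9 m/s


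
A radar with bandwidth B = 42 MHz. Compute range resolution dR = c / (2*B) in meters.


dR = 3e8 / (2 * 42000000.0) = 3.57 m

3.57 m


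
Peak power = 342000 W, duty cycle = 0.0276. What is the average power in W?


P_avg = 342000 * 0.0276 = 9439.2 W

9439.2 W


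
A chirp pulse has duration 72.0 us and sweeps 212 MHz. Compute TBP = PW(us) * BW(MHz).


TBP = 72.0 * 212 = 15264.0

15264.0


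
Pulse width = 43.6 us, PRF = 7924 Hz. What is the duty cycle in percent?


DC = 43.6e-6 * 7924 * 100 = 34.55%

34.55%


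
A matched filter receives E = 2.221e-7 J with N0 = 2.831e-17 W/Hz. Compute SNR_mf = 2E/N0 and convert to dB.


SNR_lin = 2 * 2.221e-7 / 2.831e-17 = 1.569e10
SNR_dB = 10*log10(1.569e10) = 102.0 dB

102.0 dB


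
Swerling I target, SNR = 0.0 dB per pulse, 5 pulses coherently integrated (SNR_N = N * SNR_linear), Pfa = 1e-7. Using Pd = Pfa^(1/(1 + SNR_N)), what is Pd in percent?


SNR_lin = 10^(0.0/10) = 1.0
SNR_N = 5 * 1.0 = 5.0
1/(1 + SNR_N) = 1/6.0 = 0.1666667
Pd = (1e-7)^0.1666667 = 0.06813
Pd = 6.8%

6.8%


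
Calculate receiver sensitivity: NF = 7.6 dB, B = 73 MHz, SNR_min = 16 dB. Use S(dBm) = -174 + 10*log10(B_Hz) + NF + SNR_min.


10*log10(73000000.0) = 78.63
S = -174 + 78.63 + 7.6 + 16 = -71.8 dBm

-71.8 dBm


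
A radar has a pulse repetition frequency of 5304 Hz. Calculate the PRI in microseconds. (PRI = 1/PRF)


PRI = 1/5304 = 0.000188537 s = 188.5 us

188.5 us


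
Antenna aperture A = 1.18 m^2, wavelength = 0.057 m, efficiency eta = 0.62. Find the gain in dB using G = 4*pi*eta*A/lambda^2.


G_linear = 4*pi*0.62*1.18/0.057^2 = 2829.66
G_dB = 10*log10(2829.66) = 34.5 dB

34.5 dB


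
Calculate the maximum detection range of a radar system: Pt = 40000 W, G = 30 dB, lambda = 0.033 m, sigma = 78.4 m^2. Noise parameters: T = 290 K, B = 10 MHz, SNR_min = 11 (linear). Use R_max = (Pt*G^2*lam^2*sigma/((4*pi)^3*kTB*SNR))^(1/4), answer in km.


G_lin = 10^(30/10) = 1000.0
R^4 = 40000 * 1000.0^2 * 0.033^2 * 78.4 / ((4*pi)^3 * 1.38e-23 * 290 * 10000000.0 * 11)
R^4 = 3.90935e18 m^4
R_max = (3.90935e18)^(1/4) = 44465.8 m = 44.5 km

44.5 km


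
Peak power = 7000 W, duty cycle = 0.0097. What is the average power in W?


P_avg = 7000 * 0.0097 = 67.9 W

67.9 W


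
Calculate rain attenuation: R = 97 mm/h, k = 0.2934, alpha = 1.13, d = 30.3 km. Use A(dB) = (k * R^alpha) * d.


gamma = 0.2934 * 97^1.13 = 51.583662 dB/km
A = 51.583662 * 30.3 = 1562.98 dB

1562.98 dB


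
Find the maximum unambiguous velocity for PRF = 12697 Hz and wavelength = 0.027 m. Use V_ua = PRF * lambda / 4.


V_ua = 12697 * 0.027 / 4 = 85.7 m/s

85.7 m/s


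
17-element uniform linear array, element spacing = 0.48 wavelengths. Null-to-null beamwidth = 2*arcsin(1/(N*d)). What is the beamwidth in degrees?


1/(N*d) = 1/(17*0.48) = 0.122549
BW = 2*arcsin(0.122549) = 14.1 degrees

14.1 degrees


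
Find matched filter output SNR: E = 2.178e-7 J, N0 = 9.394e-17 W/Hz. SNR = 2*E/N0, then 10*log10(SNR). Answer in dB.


SNR_lin = 2 * 2.178e-7 / 9.394e-17 = 4.637e9
SNR_dB = 10*log10(4.637e9) = 96.7 dB

96.7 dB


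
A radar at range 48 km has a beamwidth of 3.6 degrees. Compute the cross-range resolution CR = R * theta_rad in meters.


BW_rad = 0.062831853
CR = 48000 * 0.062831853 = 3015.9 m

3015.9 m


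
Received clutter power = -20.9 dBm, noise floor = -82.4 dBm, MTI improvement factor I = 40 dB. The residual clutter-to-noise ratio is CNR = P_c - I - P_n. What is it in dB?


CNR = -20.9 - 40 - (-82.4) = 21.5 dB

21.5 dB


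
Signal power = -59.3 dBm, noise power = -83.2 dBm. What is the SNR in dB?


SNR = -59.3 - (-83.2) = 23.9 dB

23.9 dB


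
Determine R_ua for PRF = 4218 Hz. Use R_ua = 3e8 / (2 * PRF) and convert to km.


R_ua = 3e8 / (2 * 4218) = 35561.9 m = 35.6 km

35.6 km


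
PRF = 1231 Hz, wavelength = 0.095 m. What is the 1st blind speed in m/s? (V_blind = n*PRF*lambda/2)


V_blind = 1 * 1231 * 0.095 / 2 = 58.5 m/s

58.5 m/s


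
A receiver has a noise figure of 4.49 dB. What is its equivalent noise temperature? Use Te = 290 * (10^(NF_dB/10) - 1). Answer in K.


NF_lin = 10^(4.49/10) = 2.811901
Te = 290 * (2.811901 - 1) = 525.5 K

525.5 K


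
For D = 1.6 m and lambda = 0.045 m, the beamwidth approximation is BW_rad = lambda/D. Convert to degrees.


BW_rad = 0.045 / 1.6 = 0.028125
BW_deg = 1.61 degrees

1.61 degrees


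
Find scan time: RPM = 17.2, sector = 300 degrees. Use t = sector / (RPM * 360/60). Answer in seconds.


t = 300 / (17.2 * 360) * 60 = 2.91 s

2.91 s


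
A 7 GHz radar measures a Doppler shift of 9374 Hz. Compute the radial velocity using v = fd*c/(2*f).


v = 9374 * 3e8 / (2 * 7000000000.0) = 200.9 m/s

200.9 m/s


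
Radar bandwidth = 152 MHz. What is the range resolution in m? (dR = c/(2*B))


dR = 3e8 / (2 * 152000000.0) = 0.99 m

0.99 m


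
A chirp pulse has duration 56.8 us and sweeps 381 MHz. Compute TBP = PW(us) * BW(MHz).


TBP = 56.8 * 381 = 21640.8

21640.8


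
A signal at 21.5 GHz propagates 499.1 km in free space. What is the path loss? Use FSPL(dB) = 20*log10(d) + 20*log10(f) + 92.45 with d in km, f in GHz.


20*log10(499.1) = 53.96
20*log10(21.5) = 26.65
FSPL = 173.1 dB

173.1 dB


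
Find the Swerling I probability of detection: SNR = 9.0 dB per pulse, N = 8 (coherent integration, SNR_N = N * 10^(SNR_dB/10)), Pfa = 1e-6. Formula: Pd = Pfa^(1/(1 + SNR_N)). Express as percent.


SNR_lin = 10^(9.0/10) = 7.94328
SNR_N = 8 * 7.94328 = 63.54624
1/(1 + SNR_N) = 1/64.54624 = 0.0154928
Pd = (1e-6)^0.0154928 = 0.80732
Pd = 80.7%

80.7%


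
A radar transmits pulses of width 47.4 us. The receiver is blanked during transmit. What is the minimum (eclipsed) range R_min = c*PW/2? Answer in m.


R_min = 3e8 * 47.4e-6 / 2 = 7110.0 m

7110.0 m


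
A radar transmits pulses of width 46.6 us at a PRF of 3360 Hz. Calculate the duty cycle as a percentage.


DC = 46.6e-6 * 3360 * 100 = 15.66%

15.66%


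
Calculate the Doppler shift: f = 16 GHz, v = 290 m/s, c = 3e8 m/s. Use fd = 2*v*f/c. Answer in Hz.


fd = 2 * 290 * 16000000000.0 / 3e8 = 30933.3 Hz

30933.3 Hz


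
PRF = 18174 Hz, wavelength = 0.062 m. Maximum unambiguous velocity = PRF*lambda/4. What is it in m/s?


V_ua = 18174 * 0.062 / 4 = 281.7 m/s

281.7 m/s


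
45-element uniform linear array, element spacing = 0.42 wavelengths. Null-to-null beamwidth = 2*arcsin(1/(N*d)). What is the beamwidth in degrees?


1/(N*d) = 1/(45*0.42) = 0.05291
BW = 2*arcsin(0.05291) = 6.1 degrees

6.1 degrees


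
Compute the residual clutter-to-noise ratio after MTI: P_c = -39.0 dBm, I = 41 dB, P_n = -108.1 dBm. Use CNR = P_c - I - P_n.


CNR = -39.0 - 41 - (-108.1) = 28.1 dB

28.1 dB


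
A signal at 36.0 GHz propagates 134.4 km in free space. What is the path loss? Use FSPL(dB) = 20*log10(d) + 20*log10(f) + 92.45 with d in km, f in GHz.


20*log10(134.4) = 42.57
20*log10(36.0) = 31.13
FSPL = 166.1 dB

166.1 dB


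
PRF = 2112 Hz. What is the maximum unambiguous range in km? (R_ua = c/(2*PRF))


R_ua = 3e8 / (2 * 2112) = 71022.7 m = 71.0 km

71.0 km


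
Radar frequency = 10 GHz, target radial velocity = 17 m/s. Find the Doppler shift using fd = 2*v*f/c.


fd = 2 * 17 * 10000000000.0 / 3e8 = 1133.3 Hz

1133.3 Hz


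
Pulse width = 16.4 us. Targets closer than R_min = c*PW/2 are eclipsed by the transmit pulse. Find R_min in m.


R_min = 3e8 * 16.4e-6 / 2 = 2460.0 m

2460.0 m


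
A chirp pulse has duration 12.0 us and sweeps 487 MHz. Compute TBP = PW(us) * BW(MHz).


TBP = 12.0 * 487 = 5844.0

5844.0


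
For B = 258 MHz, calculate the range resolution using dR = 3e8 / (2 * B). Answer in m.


dR = 3e8 / (2 * 258000000.0) = 0.58 m

0.58 m


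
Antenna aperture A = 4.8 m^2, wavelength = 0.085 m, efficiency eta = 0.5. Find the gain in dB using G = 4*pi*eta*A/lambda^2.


G_linear = 4*pi*0.5*4.8/0.085^2 = 4174.3
G_dB = 10*log10(4174.3) = 36.2 dB

36.2 dB


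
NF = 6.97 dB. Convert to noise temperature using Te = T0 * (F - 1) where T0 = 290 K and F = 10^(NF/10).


NF_lin = 10^(6.97/10) = 4.977371
Te = 290 * (4.977371 - 1) = 1153.4 K

1153.4 K


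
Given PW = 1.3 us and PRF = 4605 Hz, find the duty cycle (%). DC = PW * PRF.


DC = 1.3e-6 * 4605 * 100 = 0.6%

0.6%


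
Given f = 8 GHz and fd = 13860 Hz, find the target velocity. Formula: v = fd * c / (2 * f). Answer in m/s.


v = 13860 * 3e8 / (2 * 8000000000.0) = 259.9 m/s

259.9 m/s


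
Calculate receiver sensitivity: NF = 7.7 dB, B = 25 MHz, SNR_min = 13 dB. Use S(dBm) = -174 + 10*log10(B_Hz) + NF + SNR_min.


10*log10(25000000.0) = 73.98
S = -174 + 73.98 + 7.7 + 13 = -79.3 dBm

-79.3 dBm


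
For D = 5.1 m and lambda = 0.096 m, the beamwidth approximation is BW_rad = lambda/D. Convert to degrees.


BW_rad = 0.096 / 5.1 = 0.018824
BW_deg = 1.08 degrees

1.08 degrees


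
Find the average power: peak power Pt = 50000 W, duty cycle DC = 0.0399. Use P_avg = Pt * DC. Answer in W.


P_avg = 50000 * 0.0399 = 1995.0 W

1995.0 W


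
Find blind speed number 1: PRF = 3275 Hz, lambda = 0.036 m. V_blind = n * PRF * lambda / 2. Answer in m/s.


V_blind = 1 * 3275 * 0.036 / 2 = 59.0 m/s

59.0 m/s


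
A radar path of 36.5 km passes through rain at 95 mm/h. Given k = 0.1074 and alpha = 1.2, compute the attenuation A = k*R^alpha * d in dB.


gamma = 0.1074 * 95^1.2 = 25.367204 dB/km
A = 25.367204 * 36.5 = 925.9 dB

925.9 dB


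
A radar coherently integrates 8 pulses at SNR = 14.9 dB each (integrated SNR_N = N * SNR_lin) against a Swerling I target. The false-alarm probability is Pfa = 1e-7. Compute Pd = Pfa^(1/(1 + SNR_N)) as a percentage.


SNR_lin = 10^(14.9/10) = 30.90295
SNR_N = 8 * 30.90295 = 247.2236
1/(1 + SNR_N) = 1/248.2236 = 0.0040286
Pd = (1e-7)^0.0040286 = 0.93713
Pd = 93.7%

93.7%


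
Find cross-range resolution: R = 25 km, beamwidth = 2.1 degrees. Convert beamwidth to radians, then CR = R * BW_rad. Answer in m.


BW_rad = 0.036651914
CR = 25000 * 0.036651914 = 916.3 m

916.3 m


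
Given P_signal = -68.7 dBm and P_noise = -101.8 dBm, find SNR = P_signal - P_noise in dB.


SNR = -68.7 - (-101.8) = 33.1 dB

33.1 dB


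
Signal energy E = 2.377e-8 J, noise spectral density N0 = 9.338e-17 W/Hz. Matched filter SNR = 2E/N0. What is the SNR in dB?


SNR_lin = 2 * 2.377e-8 / 9.338e-17 = 5.091e8
SNR_dB = 10*log10(5.091e8) = 87.1 dB

87.1 dB


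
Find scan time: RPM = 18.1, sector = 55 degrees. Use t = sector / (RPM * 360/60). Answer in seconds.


t = 55 / (18.1 * 360) * 60 = 0.51 s

0.51 s


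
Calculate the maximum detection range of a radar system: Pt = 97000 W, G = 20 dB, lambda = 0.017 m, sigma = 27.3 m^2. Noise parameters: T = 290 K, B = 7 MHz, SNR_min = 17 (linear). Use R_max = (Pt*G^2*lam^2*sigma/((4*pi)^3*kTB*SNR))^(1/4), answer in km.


G_lin = 10^(20/10) = 100.0
R^4 = 97000 * 100.0^2 * 0.017^2 * 27.3 / ((4*pi)^3 * 1.38e-23 * 290 * 7000000.0 * 17)
R^4 = 8.09802e15 m^4
R_max = (8.09802e15)^(1/4) = 9486.3 m = 9.5 km

9.5 km


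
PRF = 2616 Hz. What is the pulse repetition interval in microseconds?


PRI = 1/2616 = 0.000382263 s = 382.3 us

382.3 us


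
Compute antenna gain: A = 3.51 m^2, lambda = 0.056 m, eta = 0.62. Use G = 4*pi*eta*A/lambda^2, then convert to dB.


G_linear = 4*pi*0.62*3.51/0.056^2 = 8720.32
G_dB = 10*log10(8720.32) = 39.4 dB

39.4 dB


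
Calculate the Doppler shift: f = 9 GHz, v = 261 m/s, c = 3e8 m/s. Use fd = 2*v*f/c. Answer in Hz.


fd = 2 * 261 * 9000000000.0 / 3e8 = 15660.0 Hz

15660.0 Hz


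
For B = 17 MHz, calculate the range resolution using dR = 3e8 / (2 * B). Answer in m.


dR = 3e8 / (2 * 17000000.0) = 8.82 m

8.82 m


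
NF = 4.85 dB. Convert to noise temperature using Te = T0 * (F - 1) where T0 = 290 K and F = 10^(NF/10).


NF_lin = 10^(4.85/10) = 3.054921
Te = 290 * (3.054921 - 1) = 595.9 K

595.9 K


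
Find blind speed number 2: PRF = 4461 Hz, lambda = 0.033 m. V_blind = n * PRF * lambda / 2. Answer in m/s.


V_blind = 2 * 4461 * 0.033 / 2 = 147.2 m/s

147.2 m/s


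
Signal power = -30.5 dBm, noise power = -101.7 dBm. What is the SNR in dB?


SNR = -30.5 - (-101.7) = 71.2 dB

71.2 dB


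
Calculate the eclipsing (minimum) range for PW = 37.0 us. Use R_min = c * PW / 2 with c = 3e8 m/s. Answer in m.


R_min = 3e8 * 37.0e-6 / 2 = 5550.0 m

5550.0 m


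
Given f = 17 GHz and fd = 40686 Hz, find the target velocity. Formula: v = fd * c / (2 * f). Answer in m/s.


v = 40686 * 3e8 / (2 * 17000000000.0) = 359.0 m/s

359.0 m/s


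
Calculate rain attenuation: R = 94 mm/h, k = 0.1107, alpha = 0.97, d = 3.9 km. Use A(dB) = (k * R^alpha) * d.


gamma = 0.1107 * 94^0.97 = 9.079912 dB/km
A = 9.079912 * 3.9 = 35.41 dB

35.41 dB


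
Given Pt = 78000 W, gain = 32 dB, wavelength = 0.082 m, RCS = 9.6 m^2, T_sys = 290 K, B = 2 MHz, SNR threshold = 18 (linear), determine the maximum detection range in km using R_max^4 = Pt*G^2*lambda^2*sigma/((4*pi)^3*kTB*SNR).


G_lin = 10^(32/10) = 1584.893192
R^4 = 78000 * 1584.893192^2 * 0.082^2 * 9.6 / ((4*pi)^3 * 1.38e-23 * 290 * 2000000.0 * 18)
R^4 = 4.42369e19 m^4
R_max = (4.42369e19)^(1/4) = 81554.2 m = 81.6 km

81.6 km


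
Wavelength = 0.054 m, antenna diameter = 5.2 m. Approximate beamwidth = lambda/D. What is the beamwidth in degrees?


BW_rad = 0.054 / 5.2 = 0.010385
BW_deg = 0.59 degrees

0.59 degrees


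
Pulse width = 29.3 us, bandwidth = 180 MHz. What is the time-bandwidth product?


TBP = 29.3 * 180 = 5274.0

5274.0


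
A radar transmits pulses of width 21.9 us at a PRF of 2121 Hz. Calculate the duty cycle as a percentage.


DC = 21.9e-6 * 2121 * 100 = 4.64%

4.64%


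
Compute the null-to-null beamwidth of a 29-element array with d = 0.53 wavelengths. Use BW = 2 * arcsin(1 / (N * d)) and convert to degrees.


1/(N*d) = 1/(29*0.53) = 0.065062
BW = 2*arcsin(0.065062) = 7.5 degrees

7.5 degrees


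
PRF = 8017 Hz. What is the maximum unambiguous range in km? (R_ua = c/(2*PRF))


R_ua = 3e8 / (2 * 8017) = 18710.2 m = 18.7 km

18.7 km


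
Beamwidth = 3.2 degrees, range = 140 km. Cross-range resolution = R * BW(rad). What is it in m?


BW_rad = 0.055850536
CR = 140000 * 0.055850536 = 7819.1 m

7819.1 m


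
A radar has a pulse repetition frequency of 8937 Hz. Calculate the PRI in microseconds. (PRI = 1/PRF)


PRI = 1/8937 = 0.0001118944 s = 111.9 us

111.9 us


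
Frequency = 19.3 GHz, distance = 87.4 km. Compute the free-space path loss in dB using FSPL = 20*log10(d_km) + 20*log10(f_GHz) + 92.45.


20*log10(87.4) = 38.83
20*log10(19.3) = 25.71
FSPL = 157.0 dB

157.0 dB


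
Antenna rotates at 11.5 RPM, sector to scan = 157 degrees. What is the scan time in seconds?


t = 157 / (11.5 * 360) * 60 = 2.28 s

2.28 s


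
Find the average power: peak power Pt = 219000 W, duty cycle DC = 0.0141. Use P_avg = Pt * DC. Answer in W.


P_avg = 219000 * 0.0141 = 3087.9 W

3087.9 W


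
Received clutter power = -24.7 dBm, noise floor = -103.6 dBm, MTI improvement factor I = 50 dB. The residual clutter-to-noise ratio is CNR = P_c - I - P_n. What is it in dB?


CNR = -24.7 - 50 - (-103.6) = 28.9 dB

28.9 dB


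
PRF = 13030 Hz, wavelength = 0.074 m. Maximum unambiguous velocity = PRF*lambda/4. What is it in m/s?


V_ua = 13030 * 0.074 / 4 = 241.1 m/s

241.1 m/s


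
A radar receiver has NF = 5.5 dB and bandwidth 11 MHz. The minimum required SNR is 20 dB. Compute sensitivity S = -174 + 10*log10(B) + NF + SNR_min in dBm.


10*log10(11000000.0) = 70.41
S = -174 + 70.41 + 5.5 + 20 = -78.1 dBm

-78.1 dBm


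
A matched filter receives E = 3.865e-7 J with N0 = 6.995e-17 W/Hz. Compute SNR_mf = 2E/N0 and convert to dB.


SNR_lin = 2 * 3.865e-7 / 6.995e-17 = 1.105e10
SNR_dB = 10*log10(1.105e10) = 100.4 dB

100.4 dB


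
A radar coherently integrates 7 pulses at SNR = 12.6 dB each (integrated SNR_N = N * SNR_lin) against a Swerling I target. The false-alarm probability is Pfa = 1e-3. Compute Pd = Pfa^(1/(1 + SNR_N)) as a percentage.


SNR_lin = 10^(12.6/10) = 18.19701
SNR_N = 7 * 18.19701 = 127.37907
1/(1 + SNR_N) = 1/128.37907 = 0.0077894
Pd = (1e-3)^0.0077894 = 0.94761
Pd = 94.8%

94.8%


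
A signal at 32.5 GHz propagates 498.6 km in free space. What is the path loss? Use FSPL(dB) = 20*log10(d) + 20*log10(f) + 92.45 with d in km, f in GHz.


20*log10(498.6) = 53.96
20*log10(32.5) = 30.24
FSPL = 176.6 dB

176.6 dB


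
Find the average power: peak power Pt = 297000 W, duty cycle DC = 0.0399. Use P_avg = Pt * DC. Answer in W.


P_avg = 297000 * 0.0399 = 11850.3 W

11850.3 W


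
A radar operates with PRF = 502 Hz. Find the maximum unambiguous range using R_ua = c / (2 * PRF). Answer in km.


R_ua = 3e8 / (2 * 502) = 298804.8 m = 298.8 km

298.8 km


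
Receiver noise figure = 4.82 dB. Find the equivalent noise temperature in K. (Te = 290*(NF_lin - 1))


NF_lin = 10^(4.82/10) = 3.033891
Te = 290 * (3.033891 - 1) = 589.8 K

589.8 K


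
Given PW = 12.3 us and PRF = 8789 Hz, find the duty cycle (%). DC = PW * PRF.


DC = 12.3e-6 * 8789 * 100 = 10.81%

10.81%


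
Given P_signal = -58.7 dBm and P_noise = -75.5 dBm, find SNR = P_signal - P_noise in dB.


SNR = -58.7 - (-75.5) = 16.8 dB

16.8 dB


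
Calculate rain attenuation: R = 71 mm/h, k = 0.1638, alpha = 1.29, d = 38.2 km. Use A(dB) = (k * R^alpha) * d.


gamma = 0.1638 * 71^1.29 = 40.034754 dB/km
A = 40.034754 * 38.2 = 1529.33 dB

1529.33 dB


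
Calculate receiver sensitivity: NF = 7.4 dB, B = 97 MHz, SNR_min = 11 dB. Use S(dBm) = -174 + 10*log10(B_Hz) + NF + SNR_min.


10*log10(97000000.0) = 79.87
S = -174 + 79.87 + 7.4 + 11 = -75.7 dBm

-75.7 dBm


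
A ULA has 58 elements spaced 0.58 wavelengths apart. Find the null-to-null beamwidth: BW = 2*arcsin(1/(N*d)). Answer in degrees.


1/(N*d) = 1/(58*0.58) = 0.029727
BW = 2*arcsin(0.029727) = 3.4 degrees

3.4 degrees


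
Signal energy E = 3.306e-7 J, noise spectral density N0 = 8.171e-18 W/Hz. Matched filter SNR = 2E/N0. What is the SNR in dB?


SNR_lin = 2 * 3.306e-7 / 8.171e-18 = 8.092e10
SNR_dB = 10*log10(8.092e10) = 109.1 dB

109.1 dB


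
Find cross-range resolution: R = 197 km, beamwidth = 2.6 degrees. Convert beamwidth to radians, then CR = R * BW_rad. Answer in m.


BW_rad = 0.045378561
CR = 197000 * 0.045378561 = 8939.6 m

8939.6 m


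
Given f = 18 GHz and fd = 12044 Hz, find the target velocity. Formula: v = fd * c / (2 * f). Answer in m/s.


v = 12044 * 3e8 / (2 * 18000000000.0) = 100.4 m/s

100.4 m/s


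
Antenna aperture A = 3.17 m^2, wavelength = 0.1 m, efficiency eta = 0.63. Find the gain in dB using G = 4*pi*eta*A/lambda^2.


G_linear = 4*pi*0.63*3.17/0.1^2 = 2509.63
G_dB = 10*log10(2509.63) = 34.0 dB

34.0 dB


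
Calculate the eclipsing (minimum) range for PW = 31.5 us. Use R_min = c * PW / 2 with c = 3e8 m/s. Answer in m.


R_min = 3e8 * 31.5e-6 / 2 = 4725.0 m

4725.0 m


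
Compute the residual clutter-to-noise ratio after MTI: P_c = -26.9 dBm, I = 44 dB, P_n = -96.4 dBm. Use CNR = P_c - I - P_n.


CNR = -26.9 - 44 - (-96.4) = 25.5 dB

25.5 dB


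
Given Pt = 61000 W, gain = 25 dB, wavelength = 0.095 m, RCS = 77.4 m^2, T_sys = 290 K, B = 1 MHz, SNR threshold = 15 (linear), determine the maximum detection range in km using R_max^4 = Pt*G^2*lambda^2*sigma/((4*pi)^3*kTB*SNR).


G_lin = 10^(25/10) = 316.227766
R^4 = 61000 * 316.227766^2 * 0.095^2 * 77.4 / ((4*pi)^3 * 1.38e-23 * 290 * 1000000.0 * 15)
R^4 = 3.57701e19 m^4
R_max = (3.57701e19)^(1/4) = 77335.7 m = 77.3 km

77.3 km


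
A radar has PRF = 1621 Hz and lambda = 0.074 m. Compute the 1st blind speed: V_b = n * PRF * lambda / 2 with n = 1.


V_blind = 1 * 1621 * 0.074 / 2 = 60.0 m/s

60.0 m/s


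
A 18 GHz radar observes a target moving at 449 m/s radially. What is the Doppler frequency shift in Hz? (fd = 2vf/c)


fd = 2 * 449 * 18000000000.0 / 3e8 = 53880.0 Hz

53880.0 Hz


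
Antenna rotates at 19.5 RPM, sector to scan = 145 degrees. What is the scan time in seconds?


t = 145 / (19.5 * 360) * 60 = 1.24 s

1.24 s


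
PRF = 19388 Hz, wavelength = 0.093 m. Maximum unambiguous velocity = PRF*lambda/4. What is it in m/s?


V_ua = 19388 * 0.093 / 4 = 450.8 m/s

450.8 m/s


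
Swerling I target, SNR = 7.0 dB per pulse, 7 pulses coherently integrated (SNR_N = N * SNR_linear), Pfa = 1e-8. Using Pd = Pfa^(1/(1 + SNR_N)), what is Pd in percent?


SNR_lin = 10^(7.0/10) = 5.01187
SNR_N = 7 * 5.01187 = 35.08309
1/(1 + SNR_N) = 1/36.08309 = 0.0277138
Pd = (1e-8)^0.0277138 = 0.60019
Pd = 60.0%

60.0%


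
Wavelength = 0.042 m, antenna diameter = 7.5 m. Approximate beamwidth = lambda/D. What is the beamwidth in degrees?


BW_rad = 0.042 / 7.5 = 0.0056
BW_deg = 0.32 degrees

0.32 degrees


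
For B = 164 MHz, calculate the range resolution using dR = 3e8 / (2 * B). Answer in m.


dR = 3e8 / (2 * 164000000.0) = 0.91 m

0.91 m


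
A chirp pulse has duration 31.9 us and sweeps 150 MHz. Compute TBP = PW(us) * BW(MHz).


TBP = 31.9 * 150 = 4785.0

4785.0


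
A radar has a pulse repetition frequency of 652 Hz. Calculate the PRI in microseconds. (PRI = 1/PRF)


PRI = 1/652 = 0.0015337423 s = 1533.7 us

1533.7 us


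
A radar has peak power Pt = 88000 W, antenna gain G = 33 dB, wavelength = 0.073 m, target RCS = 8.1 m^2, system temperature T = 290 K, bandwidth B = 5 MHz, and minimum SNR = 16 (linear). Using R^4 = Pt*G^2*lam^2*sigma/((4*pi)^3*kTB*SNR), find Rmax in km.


G_lin = 10^(33/10) = 1995.262315
R^4 = 88000 * 1995.262315^2 * 0.073^2 * 8.1 / ((4*pi)^3 * 1.38e-23 * 290 * 5000000.0 * 16)
R^4 = 2.38022e19 m^4
R_max = (2.38022e19)^(1/4) = 69848.0 m = 69.8 km

69.8 km


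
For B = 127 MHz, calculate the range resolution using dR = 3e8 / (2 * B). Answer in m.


dR = 3e8 / (2 * 127000000.0) = 1.18 m

1.18 m


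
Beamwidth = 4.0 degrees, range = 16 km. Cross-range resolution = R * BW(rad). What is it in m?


BW_rad = 0.06981317
CR = 16000 * 0.06981317 = 1117.0 m

1117.0 m


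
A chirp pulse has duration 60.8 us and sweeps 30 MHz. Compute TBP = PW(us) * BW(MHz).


TBP = 60.8 * 30 = 1824.0

1824.0


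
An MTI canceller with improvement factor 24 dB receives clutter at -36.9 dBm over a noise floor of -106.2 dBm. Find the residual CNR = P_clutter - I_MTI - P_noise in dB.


CNR = -36.9 - 24 - (-106.2) = 45.3 dB

45.3 dB


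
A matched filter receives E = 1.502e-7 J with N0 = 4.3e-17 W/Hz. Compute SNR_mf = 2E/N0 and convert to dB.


SNR_lin = 2 * 1.502e-7 / 4.3e-17 = 6.986e9
SNR_dB = 10*log10(6.986e9) = 98.4 dB

98.4 dB


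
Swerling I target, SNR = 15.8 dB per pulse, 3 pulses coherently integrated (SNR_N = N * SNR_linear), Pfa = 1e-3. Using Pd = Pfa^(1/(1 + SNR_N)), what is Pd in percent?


SNR_lin = 10^(15.8/10) = 38.01894
SNR_N = 3 * 38.01894 = 114.05682
1/(1 + SNR_N) = 1/115.05682 = 0.0086914
Pd = (1e-3)^0.0086914 = 0.94173
Pd = 94.2%

94.2%


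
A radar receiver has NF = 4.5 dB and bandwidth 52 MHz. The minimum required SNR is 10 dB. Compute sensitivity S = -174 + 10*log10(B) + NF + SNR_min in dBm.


10*log10(52000000.0) = 77.16
S = -174 + 77.16 + 4.5 + 10 = -82.3 dBm

-82.3 dBm


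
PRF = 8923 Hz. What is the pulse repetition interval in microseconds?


PRI = 1/8923 = 0.0001120699 s = 112.1 us

112.1 us


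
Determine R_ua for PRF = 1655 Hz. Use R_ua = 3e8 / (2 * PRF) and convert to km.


R_ua = 3e8 / (2 * 1655) = 90634.4 m = 90.6 km

90.6 km


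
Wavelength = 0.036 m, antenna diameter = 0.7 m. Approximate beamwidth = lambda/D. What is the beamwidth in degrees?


BW_rad = 0.036 / 0.7 = 0.051429
BW_deg = 2.95 degrees

2.95 degrees


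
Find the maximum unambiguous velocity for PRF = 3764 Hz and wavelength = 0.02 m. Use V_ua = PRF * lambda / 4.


V_ua = 3764 * 0.02 / 4 = 18.8 m/s

18.8 m/s


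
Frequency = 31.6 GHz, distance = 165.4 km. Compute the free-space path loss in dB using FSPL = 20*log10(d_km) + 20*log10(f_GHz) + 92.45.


20*log10(165.4) = 44.37
20*log10(31.6) = 29.99
FSPL = 166.8 dB

166.8 dB


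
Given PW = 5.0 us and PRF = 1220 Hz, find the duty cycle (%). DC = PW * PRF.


DC = 5.0e-6 * 1220 * 100 = 0.61%

0.61%


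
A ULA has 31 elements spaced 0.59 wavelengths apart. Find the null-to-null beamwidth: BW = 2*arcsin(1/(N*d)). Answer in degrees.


1/(N*d) = 1/(31*0.59) = 0.054675
BW = 2*arcsin(0.054675) = 6.3 degrees

6.3 degrees


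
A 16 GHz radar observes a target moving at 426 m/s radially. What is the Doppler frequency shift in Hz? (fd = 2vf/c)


fd = 2 * 426 * 16000000000.0 / 3e8 = 45440.0 Hz

45440.0 Hz


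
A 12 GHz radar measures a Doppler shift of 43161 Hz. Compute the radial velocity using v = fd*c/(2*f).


v = 43161 * 3e8 / (2 * 12000000000.0) = 539.5 m/s

539.5 m/s


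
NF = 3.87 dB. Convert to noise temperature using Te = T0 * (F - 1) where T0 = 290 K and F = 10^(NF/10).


NF_lin = 10^(3.87/10) = 2.437811
Te = 290 * (2.437811 - 1) = 417.0 K

417.0 K


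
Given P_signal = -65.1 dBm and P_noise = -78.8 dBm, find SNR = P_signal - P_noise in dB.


SNR = -65.1 - (-78.8) = 13.7 dB

13.7 dB


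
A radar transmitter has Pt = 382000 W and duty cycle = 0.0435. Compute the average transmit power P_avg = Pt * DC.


P_avg = 382000 * 0.0435 = 16617.0 W

16617.0 W


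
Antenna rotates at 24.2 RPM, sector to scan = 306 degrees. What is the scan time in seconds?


t = 306 / (24.2 * 360) * 60 = 2.11 s

2.11 s


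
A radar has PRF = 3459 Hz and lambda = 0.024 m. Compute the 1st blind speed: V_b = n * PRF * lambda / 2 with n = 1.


V_blind = 1 * 3459 * 0.024 / 2 = 41.5 m/s

41.5 m/s


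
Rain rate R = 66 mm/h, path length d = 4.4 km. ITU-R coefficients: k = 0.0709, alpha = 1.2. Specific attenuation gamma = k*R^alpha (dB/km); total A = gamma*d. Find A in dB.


gamma = 0.0709 * 66^1.2 = 10.816804 dB/km
A = 10.816804 * 4.4 = 47.59 dB

47.59 dB


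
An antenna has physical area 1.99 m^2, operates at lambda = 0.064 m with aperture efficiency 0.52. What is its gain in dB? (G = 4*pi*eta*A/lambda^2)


G_linear = 4*pi*0.52*1.99/0.064^2 = 3174.73
G_dB = 10*log10(3174.73) = 35.0 dB

35.0 dB


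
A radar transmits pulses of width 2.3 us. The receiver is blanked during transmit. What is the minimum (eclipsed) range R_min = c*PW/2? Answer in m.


R_min = 3e8 * 2.3e-6 / 2 = 345.0 m

345.0 m


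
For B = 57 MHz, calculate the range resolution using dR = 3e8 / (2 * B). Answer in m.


dR = 3e8 / (2 * 57000000.0) = 2.63 m

2.63 m


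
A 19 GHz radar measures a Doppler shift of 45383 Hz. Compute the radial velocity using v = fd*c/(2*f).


v = 45383 * 3e8 / (2 * 19000000000.0) = 358.3 m/s

358.3 m/s


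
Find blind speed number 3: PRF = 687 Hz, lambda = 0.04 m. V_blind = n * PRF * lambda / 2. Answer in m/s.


V_blind = 3 * 687 * 0.04 / 2 = 41.2 m/s

41.2 m/s


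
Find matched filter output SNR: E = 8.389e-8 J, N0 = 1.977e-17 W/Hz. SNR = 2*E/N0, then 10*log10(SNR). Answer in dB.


SNR_lin = 2 * 8.389e-8 / 1.977e-17 = 8.487e9
SNR_dB = 10*log10(8.487e9) = 99.3 dB

99.3 dB


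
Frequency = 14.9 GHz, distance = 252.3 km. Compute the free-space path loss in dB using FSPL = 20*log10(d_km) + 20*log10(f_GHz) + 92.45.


20*log10(252.3) = 48.04
20*log10(14.9) = 23.46
FSPL = 164.0 dB

164.0 dB


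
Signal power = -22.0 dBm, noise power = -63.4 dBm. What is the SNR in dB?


SNR = -22.0 - (-63.4) = 41.4 dB

41.4 dB


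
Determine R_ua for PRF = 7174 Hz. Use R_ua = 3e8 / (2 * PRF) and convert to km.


R_ua = 3e8 / (2 * 7174) = 20908.8 m = 20.9 km

20.9 km


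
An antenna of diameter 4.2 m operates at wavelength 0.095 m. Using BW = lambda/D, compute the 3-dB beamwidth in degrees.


BW_rad = 0.095 / 4.2 = 0.022619
BW_deg = 1.3 degrees

1.3 degrees


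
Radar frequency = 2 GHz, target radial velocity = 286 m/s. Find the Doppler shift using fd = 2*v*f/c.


fd = 2 * 286 * 2000000000.0 / 3e8 = 3813.3 Hz

3813.3 Hz


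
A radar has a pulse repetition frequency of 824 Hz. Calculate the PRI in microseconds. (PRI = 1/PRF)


PRI = 1/824 = 0.0012135922 s = 1213.6 us

1213.6 us


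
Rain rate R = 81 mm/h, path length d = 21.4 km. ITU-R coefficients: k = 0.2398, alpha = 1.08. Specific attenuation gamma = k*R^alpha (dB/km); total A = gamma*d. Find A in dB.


gamma = 0.2398 * 81^1.08 = 27.606605 dB/km
A = 27.606605 * 21.4 = 590.78 dB

590.78 dB


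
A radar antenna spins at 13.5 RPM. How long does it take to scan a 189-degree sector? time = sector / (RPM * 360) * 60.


t = 189 / (13.5 * 360) * 60 = 2.33 s

2.33 s


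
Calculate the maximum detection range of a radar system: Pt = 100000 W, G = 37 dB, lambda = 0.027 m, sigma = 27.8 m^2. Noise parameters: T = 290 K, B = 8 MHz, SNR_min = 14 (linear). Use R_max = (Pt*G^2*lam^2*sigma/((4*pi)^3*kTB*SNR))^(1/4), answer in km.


G_lin = 10^(37/10) = 5011.872336
R^4 = 100000 * 5011.872336^2 * 0.027^2 * 27.8 / ((4*pi)^3 * 1.38e-23 * 290 * 8000000.0 * 14)
R^4 = 5.72331e19 m^4
R_max = (5.72331e19)^(1/4) = 86978.5 m = 87.0 km

87.0 km


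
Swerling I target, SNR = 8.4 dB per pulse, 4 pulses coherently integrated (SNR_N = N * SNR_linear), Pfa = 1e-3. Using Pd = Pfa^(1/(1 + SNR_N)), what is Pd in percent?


SNR_lin = 10^(8.4/10) = 6.91831
SNR_N = 4 * 6.91831 = 27.67324
1/(1 + SNR_N) = 1/28.67324 = 0.0348757
Pd = (1e-3)^0.0348757 = 0.78591
Pd = 78.6%

78.6%


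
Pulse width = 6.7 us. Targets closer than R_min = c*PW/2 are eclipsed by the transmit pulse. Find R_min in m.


R_min = 3e8 * 6.7e-6 / 2 = 1005.0 m

1005.0 m


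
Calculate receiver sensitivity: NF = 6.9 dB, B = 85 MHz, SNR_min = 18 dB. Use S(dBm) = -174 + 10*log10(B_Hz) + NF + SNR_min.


10*log10(85000000.0) = 79.29
S = -174 + 79.29 + 6.9 + 18 = -69.8 dBm

-69.8 dBm


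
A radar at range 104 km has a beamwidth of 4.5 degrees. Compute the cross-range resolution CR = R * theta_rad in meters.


BW_rad = 0.078539816
CR = 104000 * 0.078539816 = 8168.1 m

8168.1 m


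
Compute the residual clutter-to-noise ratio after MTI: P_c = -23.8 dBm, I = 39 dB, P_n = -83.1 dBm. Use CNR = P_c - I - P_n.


CNR = -23.8 - 39 - (-83.1) = 20.3 dB

20.3 dB


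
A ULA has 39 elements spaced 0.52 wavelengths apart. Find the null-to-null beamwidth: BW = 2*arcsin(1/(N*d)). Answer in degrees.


1/(N*d) = 1/(39*0.52) = 0.04931
BW = 2*arcsin(0.04931) = 5.7 degrees

5.7 degrees


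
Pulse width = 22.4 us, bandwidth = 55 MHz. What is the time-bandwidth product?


TBP = 22.4 * 55 = 1232.0

1232.0


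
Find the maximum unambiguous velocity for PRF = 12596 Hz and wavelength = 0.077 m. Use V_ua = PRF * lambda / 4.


V_ua = 12596 * 0.077 / 4 = 242.5 m/s

242.5 m/s


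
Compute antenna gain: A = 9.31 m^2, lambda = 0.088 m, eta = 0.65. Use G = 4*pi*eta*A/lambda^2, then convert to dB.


G_linear = 4*pi*0.65*9.31/0.088^2 = 9819.91
G_dB = 10*log10(9819.91) = 39.9 dB

39.9 dB


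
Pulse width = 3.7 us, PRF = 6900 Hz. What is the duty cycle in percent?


DC = 3.7e-6 * 6900 * 100 = 2.55%

2.55%


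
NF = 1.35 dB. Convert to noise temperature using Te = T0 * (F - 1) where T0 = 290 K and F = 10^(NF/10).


NF_lin = 10^(1.35/10) = 1.364583
Te = 290 * (1.364583 - 1) = 105.7 K

105.7 K


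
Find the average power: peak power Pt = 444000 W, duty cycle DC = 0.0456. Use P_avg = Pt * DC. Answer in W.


P_avg = 444000 * 0.0456 = 20246.4 W

20246.4 W


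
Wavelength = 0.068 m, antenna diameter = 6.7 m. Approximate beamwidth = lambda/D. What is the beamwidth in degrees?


BW_rad = 0.068 / 6.7 = 0.010149
BW_deg = 0.58 degrees

0.58 degrees


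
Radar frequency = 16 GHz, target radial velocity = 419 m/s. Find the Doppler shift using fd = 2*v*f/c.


fd = 2 * 419 * 16000000000.0 / 3e8 = 44693.3 Hz

44693.3 Hz


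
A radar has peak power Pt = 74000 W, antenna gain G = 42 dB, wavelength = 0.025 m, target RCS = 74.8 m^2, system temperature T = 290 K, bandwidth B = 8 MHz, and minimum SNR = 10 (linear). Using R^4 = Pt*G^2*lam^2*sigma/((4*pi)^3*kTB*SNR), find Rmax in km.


G_lin = 10^(42/10) = 15848.931925
R^4 = 74000 * 15848.931925^2 * 0.025^2 * 74.8 / ((4*pi)^3 * 1.38e-23 * 290 * 8000000.0 * 10)
R^4 = 1.36778e21 m^4
R_max = (1.36778e21)^(1/4) = 192311.0 m = 192.3 km

192.3 km
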